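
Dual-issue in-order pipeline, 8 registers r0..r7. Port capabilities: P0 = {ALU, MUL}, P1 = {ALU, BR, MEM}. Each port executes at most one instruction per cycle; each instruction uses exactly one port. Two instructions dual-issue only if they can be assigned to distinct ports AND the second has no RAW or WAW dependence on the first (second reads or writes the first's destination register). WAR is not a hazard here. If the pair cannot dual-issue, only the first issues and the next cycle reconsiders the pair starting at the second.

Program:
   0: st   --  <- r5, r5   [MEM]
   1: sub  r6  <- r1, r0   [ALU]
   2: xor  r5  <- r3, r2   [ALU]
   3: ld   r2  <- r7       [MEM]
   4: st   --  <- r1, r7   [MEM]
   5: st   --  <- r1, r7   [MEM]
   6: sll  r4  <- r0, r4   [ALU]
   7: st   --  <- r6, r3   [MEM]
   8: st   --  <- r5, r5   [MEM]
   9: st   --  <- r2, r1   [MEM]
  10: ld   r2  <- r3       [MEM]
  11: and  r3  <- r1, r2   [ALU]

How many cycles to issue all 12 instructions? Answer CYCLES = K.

CYCLES = 9

  cy0 -> i0,i1 (st;sub) dual
  cy1 -> i2,i3 (xor;ld) dual
  cy2 -> i4 (st) no-port MEM/MEM
  cy3 -> i5,i6 (st;sll) dual
  cy4 -> i7 (st) no-port MEM/MEM
  cy5 -> i8 (st) no-port MEM/MEM
  cy6 -> i9 (st) no-port MEM/MEM
  cy7 -> i10 (ld) RAW r2
  cy8 -> i11 (and) tail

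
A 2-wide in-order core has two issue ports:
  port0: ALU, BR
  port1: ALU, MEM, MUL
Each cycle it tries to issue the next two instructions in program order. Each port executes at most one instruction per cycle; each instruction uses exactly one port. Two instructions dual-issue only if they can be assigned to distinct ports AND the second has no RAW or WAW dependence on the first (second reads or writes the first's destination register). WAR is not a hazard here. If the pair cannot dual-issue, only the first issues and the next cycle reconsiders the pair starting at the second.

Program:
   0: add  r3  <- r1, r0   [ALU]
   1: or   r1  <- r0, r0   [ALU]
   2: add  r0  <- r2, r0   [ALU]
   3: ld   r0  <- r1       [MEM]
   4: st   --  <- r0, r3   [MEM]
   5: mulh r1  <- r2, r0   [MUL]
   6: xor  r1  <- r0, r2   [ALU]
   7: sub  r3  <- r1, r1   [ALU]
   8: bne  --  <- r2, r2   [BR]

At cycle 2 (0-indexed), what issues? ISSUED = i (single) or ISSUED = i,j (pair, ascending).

0. add.ALU/or.ALU @i0&i1  | 2-wide
1. add.ALU @i2  | WAW r0
2. ld.MEM @i3  | no-port MEM/MEM
3. st.MEM @i4  | no-port MEM/MUL
4. mulh.MUL @i5  | WAW r1
5. xor.ALU @i6  | RAW r1
6. sub.ALU/bne.BR @i7&i8  | 2-wide

ISSUED = 3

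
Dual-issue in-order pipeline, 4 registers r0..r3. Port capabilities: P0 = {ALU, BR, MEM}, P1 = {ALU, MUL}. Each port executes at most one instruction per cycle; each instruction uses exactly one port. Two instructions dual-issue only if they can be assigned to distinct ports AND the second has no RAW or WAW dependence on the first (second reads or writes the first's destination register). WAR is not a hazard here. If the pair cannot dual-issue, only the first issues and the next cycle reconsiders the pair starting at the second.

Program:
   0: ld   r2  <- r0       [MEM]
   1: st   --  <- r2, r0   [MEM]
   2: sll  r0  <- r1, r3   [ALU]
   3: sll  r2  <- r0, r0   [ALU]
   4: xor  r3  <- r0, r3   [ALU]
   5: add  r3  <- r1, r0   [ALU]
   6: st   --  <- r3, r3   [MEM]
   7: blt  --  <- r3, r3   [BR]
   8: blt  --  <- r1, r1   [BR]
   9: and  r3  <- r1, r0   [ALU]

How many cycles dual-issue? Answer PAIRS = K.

PAIRS = 3

[0] i0  ld  -- no-port MEM/MEM
[1] i1,i2  st/sll  -- pair
[2] i3,i4  sll/xor  -- pair
[3] i5  add  -- RAW r3
[4] i6  st  -- no-port MEM/BR
[5] i7  blt  -- no-port BR/BR
[6] i8,i9  blt/and  -- pair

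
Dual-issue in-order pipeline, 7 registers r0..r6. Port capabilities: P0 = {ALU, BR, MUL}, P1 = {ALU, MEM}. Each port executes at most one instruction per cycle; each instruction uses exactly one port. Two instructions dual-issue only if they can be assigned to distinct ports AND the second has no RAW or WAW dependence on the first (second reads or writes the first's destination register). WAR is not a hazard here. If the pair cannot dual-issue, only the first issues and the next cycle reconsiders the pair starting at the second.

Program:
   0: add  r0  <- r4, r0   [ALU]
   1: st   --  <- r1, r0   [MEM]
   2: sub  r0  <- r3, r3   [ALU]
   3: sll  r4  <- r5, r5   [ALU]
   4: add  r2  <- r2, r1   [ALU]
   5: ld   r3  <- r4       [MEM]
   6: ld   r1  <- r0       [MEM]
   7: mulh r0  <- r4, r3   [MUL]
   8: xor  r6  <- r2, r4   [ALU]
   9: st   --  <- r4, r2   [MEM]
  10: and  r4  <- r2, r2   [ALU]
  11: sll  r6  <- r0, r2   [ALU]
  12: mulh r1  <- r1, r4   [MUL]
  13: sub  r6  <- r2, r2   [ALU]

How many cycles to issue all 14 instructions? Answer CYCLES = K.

CYCLES = 8

[0] i0  add  -- RAW r0
[1] i1&i2  st/sub  -- pair
[2] i3&i4  sll/add  -- pair
[3] i5  ld  -- no-port MEM/MEM
[4] i6&i7  ld/mulh  -- pair
[5] i8&i9  xor/st  -- pair
[6] i10&i11  and/sll  -- pair
[7] i12&i13  mulh/sub  -- pair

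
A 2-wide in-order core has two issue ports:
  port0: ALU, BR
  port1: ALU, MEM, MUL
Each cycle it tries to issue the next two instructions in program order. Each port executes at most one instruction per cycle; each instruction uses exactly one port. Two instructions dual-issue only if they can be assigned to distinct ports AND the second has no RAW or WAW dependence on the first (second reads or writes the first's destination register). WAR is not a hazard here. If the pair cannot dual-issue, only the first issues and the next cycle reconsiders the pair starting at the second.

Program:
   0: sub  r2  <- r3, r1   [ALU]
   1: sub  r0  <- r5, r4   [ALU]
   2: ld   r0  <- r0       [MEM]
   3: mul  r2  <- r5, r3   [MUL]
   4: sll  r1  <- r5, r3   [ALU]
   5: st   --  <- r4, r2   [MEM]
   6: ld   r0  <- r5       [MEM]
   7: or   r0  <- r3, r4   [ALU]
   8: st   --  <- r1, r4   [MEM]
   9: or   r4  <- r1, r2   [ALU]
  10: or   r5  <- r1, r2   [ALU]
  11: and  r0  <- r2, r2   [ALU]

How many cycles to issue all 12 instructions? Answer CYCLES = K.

CYCLES = 8

  cy0 -> i0+i1 (sub.ALU;sub.ALU) dual
  cy1 -> i2 (ld.MEM) no-port MEM/MUL
  cy2 -> i3+i4 (mul.MUL;sll.ALU) dual
  cy3 -> i5 (st.MEM) no-port MEM/MEM
  cy4 -> i6 (ld.MEM) WAW r0
  cy5 -> i7+i8 (or.ALU;st.MEM) dual
  cy6 -> i9+i10 (or.ALU;or.ALU) dual
  cy7 -> i11 (and.ALU) tail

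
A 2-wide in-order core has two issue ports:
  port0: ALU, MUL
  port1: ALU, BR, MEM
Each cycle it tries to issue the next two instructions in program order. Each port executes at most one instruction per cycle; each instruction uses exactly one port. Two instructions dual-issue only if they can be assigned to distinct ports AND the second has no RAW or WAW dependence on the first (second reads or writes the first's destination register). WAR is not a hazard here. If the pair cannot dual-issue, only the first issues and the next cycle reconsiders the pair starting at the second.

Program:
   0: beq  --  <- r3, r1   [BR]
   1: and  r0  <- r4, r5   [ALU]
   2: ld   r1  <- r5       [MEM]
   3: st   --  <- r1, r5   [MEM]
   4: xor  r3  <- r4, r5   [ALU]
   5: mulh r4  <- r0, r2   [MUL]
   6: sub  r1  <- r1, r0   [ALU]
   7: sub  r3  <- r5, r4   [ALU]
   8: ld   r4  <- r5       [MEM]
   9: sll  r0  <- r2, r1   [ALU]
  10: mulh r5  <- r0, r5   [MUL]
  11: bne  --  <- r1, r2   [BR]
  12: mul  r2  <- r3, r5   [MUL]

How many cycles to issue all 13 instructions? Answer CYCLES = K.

[0] i0&i1  beq/and  -- pair
[1] i2  ld  -- no-port MEM/MEM
[2] i3&i4  st/xor  -- pair
[3] i5&i6  mulh/sub  -- pair
[4] i7&i8  sub/ld  -- pair
[5] i9  sll  -- RAW r0
[6] i10&i11  mulh/bne  -- pair
[7] i12  mul  -- tail

CYCLES = 8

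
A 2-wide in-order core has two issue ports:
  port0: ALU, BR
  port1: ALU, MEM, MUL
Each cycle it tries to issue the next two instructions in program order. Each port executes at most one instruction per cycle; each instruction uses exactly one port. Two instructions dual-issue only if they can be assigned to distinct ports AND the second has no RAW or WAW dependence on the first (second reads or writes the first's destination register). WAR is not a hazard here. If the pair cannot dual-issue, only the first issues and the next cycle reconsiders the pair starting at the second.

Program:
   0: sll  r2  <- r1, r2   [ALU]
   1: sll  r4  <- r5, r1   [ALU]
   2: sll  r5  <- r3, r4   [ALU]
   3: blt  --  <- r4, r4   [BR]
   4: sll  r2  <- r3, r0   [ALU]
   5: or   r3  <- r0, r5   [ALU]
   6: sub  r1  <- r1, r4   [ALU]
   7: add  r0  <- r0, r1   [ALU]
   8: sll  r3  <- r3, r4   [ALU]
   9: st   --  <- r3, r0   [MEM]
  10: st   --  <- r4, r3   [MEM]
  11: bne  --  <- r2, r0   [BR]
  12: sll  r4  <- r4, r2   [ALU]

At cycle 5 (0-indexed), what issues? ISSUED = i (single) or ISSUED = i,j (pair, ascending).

0. sll.ALU;sll.ALU @i0/i1  | dual
1. sll.ALU;blt.BR @i2/i3  | dual
2. sll.ALU;or.ALU @i4/i5  | dual
3. sub.ALU @i6  | RAW r1
4. add.ALU;sll.ALU @i7/i8  | dual
5. st.MEM @i9  | no-port MEM/MEM
6. st.MEM;bne.BR @i10/i11  | dual
7. sll.ALU @i12  | tail

ISSUED = 9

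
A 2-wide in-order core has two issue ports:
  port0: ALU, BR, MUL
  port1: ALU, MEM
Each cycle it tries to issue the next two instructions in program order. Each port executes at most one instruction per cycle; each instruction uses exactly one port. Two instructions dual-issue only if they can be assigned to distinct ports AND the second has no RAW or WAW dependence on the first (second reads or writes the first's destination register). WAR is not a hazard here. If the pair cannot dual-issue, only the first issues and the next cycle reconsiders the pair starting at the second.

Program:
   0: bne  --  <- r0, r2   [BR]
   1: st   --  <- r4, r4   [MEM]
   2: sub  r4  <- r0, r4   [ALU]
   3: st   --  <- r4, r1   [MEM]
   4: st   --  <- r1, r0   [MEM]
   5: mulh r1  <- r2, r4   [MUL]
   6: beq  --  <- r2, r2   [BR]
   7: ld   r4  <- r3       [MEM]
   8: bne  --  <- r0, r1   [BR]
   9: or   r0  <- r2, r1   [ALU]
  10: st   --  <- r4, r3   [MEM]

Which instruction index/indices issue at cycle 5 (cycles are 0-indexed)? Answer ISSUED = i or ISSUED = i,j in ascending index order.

ISSUED = 8,9

0. bne/st @i0+i1  | dual
1. sub @i2  | RAW r4
2. st @i3  | no-port MEM/MEM
3. st/mulh @i4+i5  | dual
4. beq/ld @i6+i7  | dual
5. bne/or @i8+i9  | dual
6. st @i10  | tail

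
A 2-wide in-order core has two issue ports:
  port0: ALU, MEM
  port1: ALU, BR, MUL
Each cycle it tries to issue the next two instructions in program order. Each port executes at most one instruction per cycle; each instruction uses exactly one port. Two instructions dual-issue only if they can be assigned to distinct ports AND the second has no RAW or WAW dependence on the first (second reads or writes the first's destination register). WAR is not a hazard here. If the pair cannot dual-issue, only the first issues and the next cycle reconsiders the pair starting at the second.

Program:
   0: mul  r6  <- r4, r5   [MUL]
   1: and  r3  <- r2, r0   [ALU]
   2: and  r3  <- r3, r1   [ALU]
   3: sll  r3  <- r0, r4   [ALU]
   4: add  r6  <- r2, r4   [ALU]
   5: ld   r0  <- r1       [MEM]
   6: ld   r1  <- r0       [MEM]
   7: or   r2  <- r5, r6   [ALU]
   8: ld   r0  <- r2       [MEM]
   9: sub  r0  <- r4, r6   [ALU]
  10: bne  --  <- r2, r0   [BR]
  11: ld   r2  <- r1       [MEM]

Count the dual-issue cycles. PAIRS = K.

PAIRS = 4

0. mul.MUL;and.ALU @i0+i1  | 2-wide
1. and.ALU @i2  | WAW r3
2. sll.ALU;add.ALU @i3+i4  | 2-wide
3. ld.MEM @i5  | no-port MEM/MEM
4. ld.MEM;or.ALU @i6+i7  | 2-wide
5. ld.MEM @i8  | WAW r0
6. sub.ALU @i9  | RAW r0
7. bne.BR;ld.MEM @i10+i11  | 2-wide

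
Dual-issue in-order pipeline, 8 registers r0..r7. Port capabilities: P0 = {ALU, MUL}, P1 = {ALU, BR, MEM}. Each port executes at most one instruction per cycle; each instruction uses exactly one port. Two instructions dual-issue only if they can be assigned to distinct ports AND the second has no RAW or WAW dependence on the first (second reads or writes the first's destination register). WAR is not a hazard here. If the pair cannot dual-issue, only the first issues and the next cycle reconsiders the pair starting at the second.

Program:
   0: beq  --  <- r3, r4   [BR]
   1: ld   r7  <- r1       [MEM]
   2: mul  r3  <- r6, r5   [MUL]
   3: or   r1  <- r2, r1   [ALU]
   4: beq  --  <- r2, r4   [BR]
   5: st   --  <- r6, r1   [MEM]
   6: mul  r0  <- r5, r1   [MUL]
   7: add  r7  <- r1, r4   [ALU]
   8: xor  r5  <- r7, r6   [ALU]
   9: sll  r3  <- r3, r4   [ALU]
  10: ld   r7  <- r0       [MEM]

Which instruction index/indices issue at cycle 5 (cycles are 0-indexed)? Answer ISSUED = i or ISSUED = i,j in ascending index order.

ISSUED = 8,9

  cy0 -> i0 (beq.BR) no-port BR/MEM
  cy1 -> i1,i2 (ld.MEM;mul.MUL) 2-wide
  cy2 -> i3,i4 (or.ALU;beq.BR) 2-wide
  cy3 -> i5,i6 (st.MEM;mul.MUL) 2-wide
  cy4 -> i7 (add.ALU) RAW r7
  cy5 -> i8,i9 (xor.ALU;sll.ALU) 2-wide
  cy6 -> i10 (ld.MEM) tail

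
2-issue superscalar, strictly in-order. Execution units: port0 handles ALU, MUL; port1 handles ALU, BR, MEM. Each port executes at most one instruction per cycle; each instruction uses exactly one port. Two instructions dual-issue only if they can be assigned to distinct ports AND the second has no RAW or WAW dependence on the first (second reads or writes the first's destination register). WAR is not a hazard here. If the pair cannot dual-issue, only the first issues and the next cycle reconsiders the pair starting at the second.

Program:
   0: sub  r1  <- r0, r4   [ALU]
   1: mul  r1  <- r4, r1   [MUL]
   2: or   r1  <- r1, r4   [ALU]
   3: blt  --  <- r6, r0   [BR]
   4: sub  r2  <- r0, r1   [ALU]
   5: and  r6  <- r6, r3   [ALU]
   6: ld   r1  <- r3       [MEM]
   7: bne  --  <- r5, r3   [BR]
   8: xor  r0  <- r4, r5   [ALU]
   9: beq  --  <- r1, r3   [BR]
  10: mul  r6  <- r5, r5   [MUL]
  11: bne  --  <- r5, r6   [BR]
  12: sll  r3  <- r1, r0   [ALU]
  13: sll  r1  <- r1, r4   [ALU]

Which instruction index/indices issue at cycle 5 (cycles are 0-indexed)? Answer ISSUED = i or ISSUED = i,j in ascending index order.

ISSUED = 7,8

[0] i0  sub  -- RAW+WAW r1
[1] i1  mul  -- RAW+WAW r1
[2] i2&i3  or;blt  -- dual
[3] i4&i5  sub;and  -- dual
[4] i6  ld  -- no-port MEM/BR
[5] i7&i8  bne;xor  -- dual
[6] i9&i10  beq;mul  -- dual
[7] i11&i12  bne;sll  -- dual
[8] i13  sll  -- tail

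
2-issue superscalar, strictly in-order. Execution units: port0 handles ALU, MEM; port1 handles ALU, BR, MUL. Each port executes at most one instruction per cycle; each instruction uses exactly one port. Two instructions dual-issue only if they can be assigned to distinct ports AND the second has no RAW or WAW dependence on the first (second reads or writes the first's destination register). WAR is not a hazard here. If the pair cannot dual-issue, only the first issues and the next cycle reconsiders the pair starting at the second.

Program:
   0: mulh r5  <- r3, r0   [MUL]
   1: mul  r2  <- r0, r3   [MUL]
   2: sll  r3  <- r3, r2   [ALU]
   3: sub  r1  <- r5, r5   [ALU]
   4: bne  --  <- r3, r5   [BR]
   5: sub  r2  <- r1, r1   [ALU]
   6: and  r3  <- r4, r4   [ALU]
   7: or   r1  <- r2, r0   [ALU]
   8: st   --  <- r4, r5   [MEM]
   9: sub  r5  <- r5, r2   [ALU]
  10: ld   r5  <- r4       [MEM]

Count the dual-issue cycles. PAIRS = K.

PAIRS = 4

t=0 i0:mulh ; no-port MUL/MUL
t=1 i1:mul ; RAW r2
t=2 i2+i3:sll;sub ; pair
t=3 i4+i5:bne;sub ; pair
t=4 i6+i7:and;or ; pair
t=5 i8+i9:st;sub ; pair
t=6 i10:ld ; tail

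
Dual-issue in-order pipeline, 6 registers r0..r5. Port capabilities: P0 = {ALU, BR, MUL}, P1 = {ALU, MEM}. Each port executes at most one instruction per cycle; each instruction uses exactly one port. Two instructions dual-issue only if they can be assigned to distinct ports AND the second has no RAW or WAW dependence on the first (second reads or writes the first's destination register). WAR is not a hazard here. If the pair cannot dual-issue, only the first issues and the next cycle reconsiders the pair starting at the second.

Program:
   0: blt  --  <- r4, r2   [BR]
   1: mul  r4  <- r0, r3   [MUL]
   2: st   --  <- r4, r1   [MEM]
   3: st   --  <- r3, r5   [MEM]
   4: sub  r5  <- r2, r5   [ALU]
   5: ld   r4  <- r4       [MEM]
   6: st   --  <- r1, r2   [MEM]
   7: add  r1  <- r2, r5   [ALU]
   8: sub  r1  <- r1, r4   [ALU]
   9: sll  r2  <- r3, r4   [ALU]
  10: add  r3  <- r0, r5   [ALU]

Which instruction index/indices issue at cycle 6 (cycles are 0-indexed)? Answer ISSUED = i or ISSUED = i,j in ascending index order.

ISSUED = 8,9

  cy0 -> i0 (blt.BR) no-port BR/MUL
  cy1 -> i1 (mul.MUL) RAW r4
  cy2 -> i2 (st.MEM) no-port MEM/MEM
  cy3 -> i3&i4 (st.MEM+sub.ALU) dual
  cy4 -> i5 (ld.MEM) no-port MEM/MEM
  cy5 -> i6&i7 (st.MEM+add.ALU) dual
  cy6 -> i8&i9 (sub.ALU+sll.ALU) dual
  cy7 -> i10 (add.ALU) tail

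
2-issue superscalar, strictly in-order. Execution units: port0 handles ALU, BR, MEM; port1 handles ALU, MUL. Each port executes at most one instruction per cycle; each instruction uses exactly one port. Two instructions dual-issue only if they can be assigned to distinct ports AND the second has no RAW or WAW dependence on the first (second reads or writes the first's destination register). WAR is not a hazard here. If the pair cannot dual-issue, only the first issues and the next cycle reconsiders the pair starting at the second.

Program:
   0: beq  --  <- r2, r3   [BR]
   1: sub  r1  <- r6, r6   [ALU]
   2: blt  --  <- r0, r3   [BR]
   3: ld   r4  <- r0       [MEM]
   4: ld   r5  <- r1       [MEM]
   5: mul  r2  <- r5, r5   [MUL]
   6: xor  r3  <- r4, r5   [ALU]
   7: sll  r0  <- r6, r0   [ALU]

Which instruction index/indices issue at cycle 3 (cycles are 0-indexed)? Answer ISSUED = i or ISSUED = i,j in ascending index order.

t=0 i0+i1:beq;sub ; dual
t=1 i2:blt ; no-port BR/MEM
t=2 i3:ld ; no-port MEM/MEM
t=3 i4:ld ; RAW r5
t=4 i5+i6:mul;xor ; dual
t=5 i7:sll ; tail

ISSUED = 4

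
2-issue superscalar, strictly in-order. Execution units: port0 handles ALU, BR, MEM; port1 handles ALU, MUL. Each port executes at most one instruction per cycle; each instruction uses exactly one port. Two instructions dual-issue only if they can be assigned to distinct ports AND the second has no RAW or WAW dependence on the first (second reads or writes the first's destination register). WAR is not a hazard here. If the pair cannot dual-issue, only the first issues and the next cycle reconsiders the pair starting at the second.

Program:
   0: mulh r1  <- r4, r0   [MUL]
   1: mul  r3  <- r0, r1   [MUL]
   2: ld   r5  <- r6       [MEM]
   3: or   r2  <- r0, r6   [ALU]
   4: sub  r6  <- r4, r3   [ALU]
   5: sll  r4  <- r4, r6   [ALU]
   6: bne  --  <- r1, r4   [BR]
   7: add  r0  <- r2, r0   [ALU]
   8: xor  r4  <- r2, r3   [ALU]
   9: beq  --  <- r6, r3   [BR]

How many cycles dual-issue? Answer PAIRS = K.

0. mulh @i0  | no-port MUL/MUL
1. mul;ld @i1+i2  | 2-wide
2. or;sub @i3+i4  | 2-wide
3. sll @i5  | RAW r4
4. bne;add @i6+i7  | 2-wide
5. xor;beq @i8+i9  | 2-wide

PAIRS = 4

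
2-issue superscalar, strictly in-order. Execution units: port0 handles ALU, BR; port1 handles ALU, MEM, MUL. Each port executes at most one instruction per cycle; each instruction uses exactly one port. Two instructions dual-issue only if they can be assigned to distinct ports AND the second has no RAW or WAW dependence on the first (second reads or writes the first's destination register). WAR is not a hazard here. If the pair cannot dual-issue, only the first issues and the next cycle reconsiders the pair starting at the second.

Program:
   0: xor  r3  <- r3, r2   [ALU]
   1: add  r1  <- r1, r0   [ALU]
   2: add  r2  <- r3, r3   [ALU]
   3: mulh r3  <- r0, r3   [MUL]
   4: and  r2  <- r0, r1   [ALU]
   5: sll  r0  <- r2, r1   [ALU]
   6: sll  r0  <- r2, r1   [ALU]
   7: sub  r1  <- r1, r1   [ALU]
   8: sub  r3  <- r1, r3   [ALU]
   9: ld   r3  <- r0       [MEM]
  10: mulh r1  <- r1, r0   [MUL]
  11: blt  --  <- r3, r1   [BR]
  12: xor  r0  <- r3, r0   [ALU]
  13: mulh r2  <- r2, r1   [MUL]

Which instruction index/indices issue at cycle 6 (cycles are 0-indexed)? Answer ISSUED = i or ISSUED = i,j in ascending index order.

ISSUED = 9

  cy0 -> i0,i1 (xor/add) pair
  cy1 -> i2,i3 (add/mulh) pair
  cy2 -> i4 (and) RAW r2
  cy3 -> i5 (sll) WAW r0
  cy4 -> i6,i7 (sll/sub) pair
  cy5 -> i8 (sub) WAW r3
  cy6 -> i9 (ld) no-port MEM/MUL
  cy7 -> i10 (mulh) RAW r1
  cy8 -> i11,i12 (blt/xor) pair
  cy9 -> i13 (mulh) tail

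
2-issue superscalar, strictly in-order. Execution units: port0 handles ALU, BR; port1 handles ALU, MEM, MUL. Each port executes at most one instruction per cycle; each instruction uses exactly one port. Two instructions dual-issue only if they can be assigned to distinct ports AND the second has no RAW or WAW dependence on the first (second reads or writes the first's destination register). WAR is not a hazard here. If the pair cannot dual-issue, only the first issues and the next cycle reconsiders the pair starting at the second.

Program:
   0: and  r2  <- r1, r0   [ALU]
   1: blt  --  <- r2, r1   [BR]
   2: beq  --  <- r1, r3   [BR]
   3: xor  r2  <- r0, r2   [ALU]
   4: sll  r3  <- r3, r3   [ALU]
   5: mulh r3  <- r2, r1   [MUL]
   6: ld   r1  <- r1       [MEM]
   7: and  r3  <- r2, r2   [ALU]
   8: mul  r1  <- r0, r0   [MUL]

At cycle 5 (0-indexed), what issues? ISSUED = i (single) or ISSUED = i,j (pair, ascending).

ISSUED = 6,7

c0: i0 and  RAW r2
c1: i1 blt  no-port BR/BR
c2: i2,i3 beq/xor  dual
c3: i4 sll  WAW r3
c4: i5 mulh  no-port MUL/MEM
c5: i6,i7 ld/and  dual
c6: i8 mul  tail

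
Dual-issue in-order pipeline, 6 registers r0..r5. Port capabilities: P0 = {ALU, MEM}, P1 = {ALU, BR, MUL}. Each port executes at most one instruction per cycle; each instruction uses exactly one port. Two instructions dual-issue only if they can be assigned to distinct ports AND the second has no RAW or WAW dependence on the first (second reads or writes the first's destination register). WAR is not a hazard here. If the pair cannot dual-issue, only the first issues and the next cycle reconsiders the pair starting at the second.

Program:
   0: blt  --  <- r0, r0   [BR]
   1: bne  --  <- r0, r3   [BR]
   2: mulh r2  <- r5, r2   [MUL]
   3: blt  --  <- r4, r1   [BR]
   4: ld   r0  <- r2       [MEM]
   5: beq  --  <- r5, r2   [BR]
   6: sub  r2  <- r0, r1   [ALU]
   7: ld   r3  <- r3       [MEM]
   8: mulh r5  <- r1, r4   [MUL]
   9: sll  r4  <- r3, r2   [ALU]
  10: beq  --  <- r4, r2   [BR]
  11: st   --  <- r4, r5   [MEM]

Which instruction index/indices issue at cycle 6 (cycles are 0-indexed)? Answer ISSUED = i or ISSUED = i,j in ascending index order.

#0 head=0: blt.BR i0 no-port BR/BR
#1 head=1: bne.BR i1 no-port BR/MUL
#2 head=2: mulh.MUL i2 no-port MUL/BR
#3 head=3: blt.BR/ld.MEM i3&i4 pair
#4 head=5: beq.BR/sub.ALU i5&i6 pair
#5 head=7: ld.MEM/mulh.MUL i7&i8 pair
#6 head=9: sll.ALU i9 RAW r4
#7 head=10: beq.BR/st.MEM i10&i11 pair

ISSUED = 9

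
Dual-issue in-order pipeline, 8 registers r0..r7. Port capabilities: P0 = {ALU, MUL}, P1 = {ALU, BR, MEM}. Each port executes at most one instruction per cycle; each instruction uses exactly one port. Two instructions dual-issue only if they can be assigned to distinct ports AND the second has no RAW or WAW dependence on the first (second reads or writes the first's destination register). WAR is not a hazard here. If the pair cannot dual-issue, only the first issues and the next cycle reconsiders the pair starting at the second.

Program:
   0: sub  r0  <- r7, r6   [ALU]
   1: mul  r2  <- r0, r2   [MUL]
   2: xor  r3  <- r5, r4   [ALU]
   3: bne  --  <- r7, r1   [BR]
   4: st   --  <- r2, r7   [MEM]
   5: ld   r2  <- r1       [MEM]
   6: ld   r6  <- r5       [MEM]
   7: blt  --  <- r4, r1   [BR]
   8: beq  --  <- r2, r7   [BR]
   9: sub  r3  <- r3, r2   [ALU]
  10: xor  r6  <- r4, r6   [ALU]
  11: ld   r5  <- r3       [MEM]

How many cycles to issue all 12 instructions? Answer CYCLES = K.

CYCLES = 9

#0 head=0: sub.ALU i0 RAW r0
#1 head=1: mul.MUL;xor.ALU i1,i2 dual
#2 head=3: bne.BR i3 no-port BR/MEM
#3 head=4: st.MEM i4 no-port MEM/MEM
#4 head=5: ld.MEM i5 no-port MEM/MEM
#5 head=6: ld.MEM i6 no-port MEM/BR
#6 head=7: blt.BR i7 no-port BR/BR
#7 head=8: beq.BR;sub.ALU i8,i9 dual
#8 head=10: xor.ALU;ld.MEM i10,i11 dual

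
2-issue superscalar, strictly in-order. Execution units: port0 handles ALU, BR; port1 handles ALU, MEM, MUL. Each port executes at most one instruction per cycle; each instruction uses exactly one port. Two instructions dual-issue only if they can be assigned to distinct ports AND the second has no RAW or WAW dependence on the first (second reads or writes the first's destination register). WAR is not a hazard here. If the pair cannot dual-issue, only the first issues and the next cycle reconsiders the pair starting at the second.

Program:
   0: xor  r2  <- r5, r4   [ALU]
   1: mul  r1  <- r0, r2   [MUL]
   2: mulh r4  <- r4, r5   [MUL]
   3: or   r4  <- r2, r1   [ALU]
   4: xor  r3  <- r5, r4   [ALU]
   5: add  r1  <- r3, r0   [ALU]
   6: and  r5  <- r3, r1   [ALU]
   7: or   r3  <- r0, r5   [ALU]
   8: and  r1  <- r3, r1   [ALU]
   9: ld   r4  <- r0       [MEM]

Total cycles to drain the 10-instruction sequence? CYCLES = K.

CYCLES = 9

t=0 i0:xor ; RAW r2
t=1 i1:mul ; no-port MUL/MUL
t=2 i2:mulh ; WAW r4
t=3 i3:or ; RAW r4
t=4 i4:xor ; RAW r3
t=5 i5:add ; RAW r1
t=6 i6:and ; RAW r5
t=7 i7:or ; RAW r3
t=8 i8,i9:and+ld ; pair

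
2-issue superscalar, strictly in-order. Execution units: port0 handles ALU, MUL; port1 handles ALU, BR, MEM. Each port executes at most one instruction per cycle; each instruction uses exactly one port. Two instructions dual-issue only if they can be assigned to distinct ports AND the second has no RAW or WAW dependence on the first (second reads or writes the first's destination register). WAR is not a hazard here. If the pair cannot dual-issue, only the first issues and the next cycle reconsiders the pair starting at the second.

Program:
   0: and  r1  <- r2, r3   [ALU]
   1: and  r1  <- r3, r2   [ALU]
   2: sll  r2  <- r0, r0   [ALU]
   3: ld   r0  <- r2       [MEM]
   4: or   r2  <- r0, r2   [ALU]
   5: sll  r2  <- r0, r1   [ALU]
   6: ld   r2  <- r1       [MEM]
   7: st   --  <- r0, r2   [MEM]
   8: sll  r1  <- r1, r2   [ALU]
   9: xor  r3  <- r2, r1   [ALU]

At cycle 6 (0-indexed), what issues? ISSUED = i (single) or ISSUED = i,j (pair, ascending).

t=0 i0:and ; WAW r1
t=1 i1,i2:and sll ; pair
t=2 i3:ld ; RAW r0
t=3 i4:or ; WAW r2
t=4 i5:sll ; WAW r2
t=5 i6:ld ; no-port MEM/MEM
t=6 i7,i8:st sll ; pair
t=7 i9:xor ; tail

ISSUED = 7,8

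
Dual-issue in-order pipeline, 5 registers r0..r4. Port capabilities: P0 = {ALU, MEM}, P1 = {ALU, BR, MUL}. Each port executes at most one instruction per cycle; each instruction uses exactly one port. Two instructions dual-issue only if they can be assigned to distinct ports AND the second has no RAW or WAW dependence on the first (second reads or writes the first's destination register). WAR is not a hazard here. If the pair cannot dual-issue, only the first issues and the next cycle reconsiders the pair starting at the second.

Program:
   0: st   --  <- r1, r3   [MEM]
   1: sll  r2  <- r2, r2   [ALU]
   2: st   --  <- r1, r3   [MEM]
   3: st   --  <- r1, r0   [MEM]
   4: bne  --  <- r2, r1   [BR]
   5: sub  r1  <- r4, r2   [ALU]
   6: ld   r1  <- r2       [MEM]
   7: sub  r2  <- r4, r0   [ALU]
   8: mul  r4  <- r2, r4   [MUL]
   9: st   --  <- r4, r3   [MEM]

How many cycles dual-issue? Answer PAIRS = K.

PAIRS = 3

t=0 i0+i1:st.MEM+sll.ALU ; 2-wide
t=1 i2:st.MEM ; no-port MEM/MEM
t=2 i3+i4:st.MEM+bne.BR ; 2-wide
t=3 i5:sub.ALU ; WAW r1
t=4 i6+i7:ld.MEM+sub.ALU ; 2-wide
t=5 i8:mul.MUL ; RAW r4
t=6 i9:st.MEM ; tail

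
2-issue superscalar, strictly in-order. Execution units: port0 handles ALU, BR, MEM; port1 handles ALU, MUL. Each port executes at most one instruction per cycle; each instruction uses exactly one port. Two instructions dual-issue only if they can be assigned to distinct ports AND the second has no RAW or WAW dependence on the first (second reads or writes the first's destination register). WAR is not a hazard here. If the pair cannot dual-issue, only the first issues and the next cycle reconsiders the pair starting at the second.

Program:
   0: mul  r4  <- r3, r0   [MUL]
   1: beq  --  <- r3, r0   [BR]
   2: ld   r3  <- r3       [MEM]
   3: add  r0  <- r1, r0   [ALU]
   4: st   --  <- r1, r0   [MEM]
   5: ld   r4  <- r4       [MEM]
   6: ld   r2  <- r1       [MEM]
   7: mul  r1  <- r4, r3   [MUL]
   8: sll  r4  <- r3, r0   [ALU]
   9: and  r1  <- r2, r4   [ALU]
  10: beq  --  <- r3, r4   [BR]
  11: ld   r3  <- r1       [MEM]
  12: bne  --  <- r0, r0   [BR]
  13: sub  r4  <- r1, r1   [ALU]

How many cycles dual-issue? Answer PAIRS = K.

#0 head=0: mul.MUL beq.BR i0+i1 2-wide
#1 head=2: ld.MEM add.ALU i2+i3 2-wide
#2 head=4: st.MEM i4 no-port MEM/MEM
#3 head=5: ld.MEM i5 no-port MEM/MEM
#4 head=6: ld.MEM mul.MUL i6+i7 2-wide
#5 head=8: sll.ALU i8 RAW r4
#6 head=9: and.ALU beq.BR i9+i10 2-wide
#7 head=11: ld.MEM i11 no-port MEM/BR
#8 head=12: bne.BR sub.ALU i12+i13 2-wide

PAIRS = 5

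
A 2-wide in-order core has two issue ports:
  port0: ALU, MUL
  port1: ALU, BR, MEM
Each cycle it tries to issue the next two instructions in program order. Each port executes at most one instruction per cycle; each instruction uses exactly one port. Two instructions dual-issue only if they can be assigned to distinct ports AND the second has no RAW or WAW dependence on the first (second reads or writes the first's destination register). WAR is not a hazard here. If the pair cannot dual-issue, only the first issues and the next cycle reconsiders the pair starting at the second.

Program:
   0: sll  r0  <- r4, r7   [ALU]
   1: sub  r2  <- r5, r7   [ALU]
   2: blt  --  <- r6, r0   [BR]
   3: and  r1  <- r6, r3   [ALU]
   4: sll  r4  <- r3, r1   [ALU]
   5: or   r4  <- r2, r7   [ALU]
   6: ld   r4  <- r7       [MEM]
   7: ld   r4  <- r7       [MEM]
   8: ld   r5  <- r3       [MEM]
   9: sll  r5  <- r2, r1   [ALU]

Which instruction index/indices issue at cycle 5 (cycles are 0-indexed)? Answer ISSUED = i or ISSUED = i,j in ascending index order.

c0: i0,i1 sll;sub  pair
c1: i2,i3 blt;and  pair
c2: i4 sll  WAW r4
c3: i5 or  WAW r4
c4: i6 ld  no-port MEM/MEM
c5: i7 ld  no-port MEM/MEM
c6: i8 ld  WAW r5
c7: i9 sll  tail

ISSUED = 7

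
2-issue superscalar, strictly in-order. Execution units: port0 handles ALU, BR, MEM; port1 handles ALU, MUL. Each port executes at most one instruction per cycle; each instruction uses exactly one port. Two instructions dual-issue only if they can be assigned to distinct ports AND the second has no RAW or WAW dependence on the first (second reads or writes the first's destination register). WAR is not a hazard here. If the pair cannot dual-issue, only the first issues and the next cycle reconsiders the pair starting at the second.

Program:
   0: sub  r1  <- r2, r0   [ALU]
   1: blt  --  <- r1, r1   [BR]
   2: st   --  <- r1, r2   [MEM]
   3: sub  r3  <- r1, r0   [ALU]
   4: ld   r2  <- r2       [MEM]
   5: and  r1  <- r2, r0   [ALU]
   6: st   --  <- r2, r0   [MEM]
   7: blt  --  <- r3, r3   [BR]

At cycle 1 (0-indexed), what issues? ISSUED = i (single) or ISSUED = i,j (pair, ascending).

  cy0 -> i0 (sub.ALU) RAW r1
  cy1 -> i1 (blt.BR) no-port BR/MEM
  cy2 -> i2&i3 (st.MEM;sub.ALU) dual
  cy3 -> i4 (ld.MEM) RAW r2
  cy4 -> i5&i6 (and.ALU;st.MEM) dual
  cy5 -> i7 (blt.BR) tail

ISSUED = 1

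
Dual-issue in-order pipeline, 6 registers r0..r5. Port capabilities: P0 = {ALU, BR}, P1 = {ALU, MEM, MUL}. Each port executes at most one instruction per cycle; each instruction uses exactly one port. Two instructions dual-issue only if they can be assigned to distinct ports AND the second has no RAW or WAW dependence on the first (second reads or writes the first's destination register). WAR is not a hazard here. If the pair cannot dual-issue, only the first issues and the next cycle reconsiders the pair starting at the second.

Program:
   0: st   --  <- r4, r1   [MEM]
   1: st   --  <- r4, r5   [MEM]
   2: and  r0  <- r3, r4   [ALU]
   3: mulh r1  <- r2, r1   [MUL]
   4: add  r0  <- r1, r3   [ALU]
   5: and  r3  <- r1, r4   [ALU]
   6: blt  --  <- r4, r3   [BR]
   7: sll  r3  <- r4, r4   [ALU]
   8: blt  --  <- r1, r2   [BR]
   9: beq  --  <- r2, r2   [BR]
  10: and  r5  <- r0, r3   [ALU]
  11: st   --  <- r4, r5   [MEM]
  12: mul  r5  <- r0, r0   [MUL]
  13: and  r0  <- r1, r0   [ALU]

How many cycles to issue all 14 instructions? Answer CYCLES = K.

CYCLES = 9

#0 head=0: st i0 no-port MEM/MEM
#1 head=1: st/and i1,i2 pair
#2 head=3: mulh i3 RAW r1
#3 head=4: add/and i4,i5 pair
#4 head=6: blt/sll i6,i7 pair
#5 head=8: blt i8 no-port BR/BR
#6 head=9: beq/and i9,i10 pair
#7 head=11: st i11 no-port MEM/MUL
#8 head=12: mul/and i12,i13 pair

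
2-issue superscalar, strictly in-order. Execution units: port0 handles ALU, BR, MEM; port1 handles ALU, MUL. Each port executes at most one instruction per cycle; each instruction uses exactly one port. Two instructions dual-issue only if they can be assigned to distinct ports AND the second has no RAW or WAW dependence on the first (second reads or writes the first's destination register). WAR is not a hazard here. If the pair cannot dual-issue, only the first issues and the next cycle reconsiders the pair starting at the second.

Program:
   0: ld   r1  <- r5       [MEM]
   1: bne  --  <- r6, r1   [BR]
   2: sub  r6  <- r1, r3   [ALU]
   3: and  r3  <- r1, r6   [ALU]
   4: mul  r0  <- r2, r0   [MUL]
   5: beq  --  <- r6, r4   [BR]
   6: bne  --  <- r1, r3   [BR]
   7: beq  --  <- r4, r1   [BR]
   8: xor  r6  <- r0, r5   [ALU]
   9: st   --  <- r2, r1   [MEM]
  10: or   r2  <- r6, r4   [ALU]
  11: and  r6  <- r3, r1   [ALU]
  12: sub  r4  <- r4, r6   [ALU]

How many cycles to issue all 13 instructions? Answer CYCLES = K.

CYCLES = 9

t=0 i0:ld.MEM ; no-port MEM/BR
t=1 i1+i2:bne.BR sub.ALU ; pair
t=2 i3+i4:and.ALU mul.MUL ; pair
t=3 i5:beq.BR ; no-port BR/BR
t=4 i6:bne.BR ; no-port BR/BR
t=5 i7+i8:beq.BR xor.ALU ; pair
t=6 i9+i10:st.MEM or.ALU ; pair
t=7 i11:and.ALU ; RAW r6
t=8 i12:sub.ALU ; tail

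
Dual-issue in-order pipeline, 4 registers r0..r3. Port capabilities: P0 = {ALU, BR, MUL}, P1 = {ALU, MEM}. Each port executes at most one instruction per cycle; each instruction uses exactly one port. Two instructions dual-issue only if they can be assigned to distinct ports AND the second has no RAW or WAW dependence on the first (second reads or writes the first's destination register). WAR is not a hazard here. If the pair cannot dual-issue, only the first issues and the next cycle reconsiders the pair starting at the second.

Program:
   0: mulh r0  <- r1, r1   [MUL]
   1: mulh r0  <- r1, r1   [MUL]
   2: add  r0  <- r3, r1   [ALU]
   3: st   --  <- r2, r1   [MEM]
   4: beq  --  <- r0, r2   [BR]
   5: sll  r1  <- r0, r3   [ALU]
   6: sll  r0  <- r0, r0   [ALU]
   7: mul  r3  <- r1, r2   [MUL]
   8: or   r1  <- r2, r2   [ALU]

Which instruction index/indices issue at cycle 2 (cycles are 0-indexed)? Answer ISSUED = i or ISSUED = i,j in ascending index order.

t=0 i0:mulh ; no-port MUL/MUL
t=1 i1:mulh ; WAW r0
t=2 i2+i3:add/st ; 2-wide
t=3 i4+i5:beq/sll ; 2-wide
t=4 i6+i7:sll/mul ; 2-wide
t=5 i8:or ; tail

ISSUED = 2,3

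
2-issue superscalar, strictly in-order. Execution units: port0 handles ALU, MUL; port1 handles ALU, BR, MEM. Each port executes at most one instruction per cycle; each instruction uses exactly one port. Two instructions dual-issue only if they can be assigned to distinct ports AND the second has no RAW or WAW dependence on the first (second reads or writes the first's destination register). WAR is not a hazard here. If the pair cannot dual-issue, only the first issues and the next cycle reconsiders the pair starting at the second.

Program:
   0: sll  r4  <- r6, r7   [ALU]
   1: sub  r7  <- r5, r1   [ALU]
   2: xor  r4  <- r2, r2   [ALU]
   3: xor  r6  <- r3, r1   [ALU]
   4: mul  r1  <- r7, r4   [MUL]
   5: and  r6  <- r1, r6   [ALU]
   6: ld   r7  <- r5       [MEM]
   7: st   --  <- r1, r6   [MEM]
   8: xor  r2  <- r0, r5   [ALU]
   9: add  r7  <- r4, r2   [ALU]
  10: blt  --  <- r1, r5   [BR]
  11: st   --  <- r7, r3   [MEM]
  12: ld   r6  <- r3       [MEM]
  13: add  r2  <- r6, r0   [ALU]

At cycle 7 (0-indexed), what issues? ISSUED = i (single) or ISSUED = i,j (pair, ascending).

0. sll.ALU/sub.ALU @i0,i1  | pair
1. xor.ALU/xor.ALU @i2,i3  | pair
2. mul.MUL @i4  | RAW r1
3. and.ALU/ld.MEM @i5,i6  | pair
4. st.MEM/xor.ALU @i7,i8  | pair
5. add.ALU/blt.BR @i9,i10  | pair
6. st.MEM @i11  | no-port MEM/MEM
7. ld.MEM @i12  | RAW r6
8. add.ALU @i13  | tail

ISSUED = 12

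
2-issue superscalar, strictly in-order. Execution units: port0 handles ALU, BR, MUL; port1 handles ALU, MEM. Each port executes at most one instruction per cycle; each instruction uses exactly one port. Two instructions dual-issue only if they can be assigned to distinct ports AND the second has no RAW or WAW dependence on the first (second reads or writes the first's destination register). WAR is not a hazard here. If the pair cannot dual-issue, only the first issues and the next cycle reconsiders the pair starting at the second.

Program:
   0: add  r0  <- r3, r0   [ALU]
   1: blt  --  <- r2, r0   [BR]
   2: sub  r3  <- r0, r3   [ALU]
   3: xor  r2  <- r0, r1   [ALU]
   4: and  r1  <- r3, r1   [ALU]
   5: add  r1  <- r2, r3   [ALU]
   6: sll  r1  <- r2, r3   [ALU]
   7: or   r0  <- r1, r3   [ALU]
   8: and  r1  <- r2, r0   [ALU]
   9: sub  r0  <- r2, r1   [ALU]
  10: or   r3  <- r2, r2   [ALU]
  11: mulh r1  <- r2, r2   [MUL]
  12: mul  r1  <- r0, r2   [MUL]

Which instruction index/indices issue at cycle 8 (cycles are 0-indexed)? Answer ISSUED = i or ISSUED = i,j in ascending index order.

0. add.ALU @i0  | RAW r0
1. blt.BR+sub.ALU @i1+i2  | dual
2. xor.ALU+and.ALU @i3+i4  | dual
3. add.ALU @i5  | WAW r1
4. sll.ALU @i6  | RAW r1
5. or.ALU @i7  | RAW r0
6. and.ALU @i8  | RAW r1
7. sub.ALU+or.ALU @i9+i10  | dual
8. mulh.MUL @i11  | no-port MUL/MUL
9. mul.MUL @i12  | tail

ISSUED = 11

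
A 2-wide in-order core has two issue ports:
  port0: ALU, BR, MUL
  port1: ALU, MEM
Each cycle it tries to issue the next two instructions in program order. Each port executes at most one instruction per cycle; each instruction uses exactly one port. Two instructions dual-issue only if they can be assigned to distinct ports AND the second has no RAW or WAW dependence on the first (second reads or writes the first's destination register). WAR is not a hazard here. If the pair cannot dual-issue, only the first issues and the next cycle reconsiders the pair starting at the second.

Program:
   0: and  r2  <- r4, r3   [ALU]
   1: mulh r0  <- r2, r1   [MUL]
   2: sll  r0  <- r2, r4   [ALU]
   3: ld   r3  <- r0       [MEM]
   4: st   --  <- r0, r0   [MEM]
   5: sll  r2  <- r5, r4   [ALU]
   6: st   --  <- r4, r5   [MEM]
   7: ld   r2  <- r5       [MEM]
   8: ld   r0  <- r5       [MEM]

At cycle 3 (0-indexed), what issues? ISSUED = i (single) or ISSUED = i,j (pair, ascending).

c0: i0 and  RAW r2
c1: i1 mulh  WAW r0
c2: i2 sll  RAW r0
c3: i3 ld  no-port MEM/MEM
c4: i4&i5 st/sll  2-wide
c5: i6 st  no-port MEM/MEM
c6: i7 ld  no-port MEM/MEM
c7: i8 ld  tail

ISSUED = 3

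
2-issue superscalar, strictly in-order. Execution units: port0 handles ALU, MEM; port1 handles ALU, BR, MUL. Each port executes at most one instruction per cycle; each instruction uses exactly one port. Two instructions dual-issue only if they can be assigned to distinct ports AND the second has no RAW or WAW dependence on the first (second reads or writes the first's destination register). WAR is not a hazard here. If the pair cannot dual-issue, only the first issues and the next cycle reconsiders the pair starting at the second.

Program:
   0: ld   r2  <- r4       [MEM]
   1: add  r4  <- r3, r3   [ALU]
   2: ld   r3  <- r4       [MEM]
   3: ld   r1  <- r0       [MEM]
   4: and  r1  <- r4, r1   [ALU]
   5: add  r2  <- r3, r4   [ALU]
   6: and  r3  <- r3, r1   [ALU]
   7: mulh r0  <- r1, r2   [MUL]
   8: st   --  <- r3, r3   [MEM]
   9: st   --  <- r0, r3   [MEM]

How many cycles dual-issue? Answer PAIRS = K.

#0 head=0: ld.MEM add.ALU i0/i1 dual
#1 head=2: ld.MEM i2 no-port MEM/MEM
#2 head=3: ld.MEM i3 RAW+WAW r1
#3 head=4: and.ALU add.ALU i4/i5 dual
#4 head=6: and.ALU mulh.MUL i6/i7 dual
#5 head=8: st.MEM i8 no-port MEM/MEM
#6 head=9: st.MEM i9 tail

PAIRS = 3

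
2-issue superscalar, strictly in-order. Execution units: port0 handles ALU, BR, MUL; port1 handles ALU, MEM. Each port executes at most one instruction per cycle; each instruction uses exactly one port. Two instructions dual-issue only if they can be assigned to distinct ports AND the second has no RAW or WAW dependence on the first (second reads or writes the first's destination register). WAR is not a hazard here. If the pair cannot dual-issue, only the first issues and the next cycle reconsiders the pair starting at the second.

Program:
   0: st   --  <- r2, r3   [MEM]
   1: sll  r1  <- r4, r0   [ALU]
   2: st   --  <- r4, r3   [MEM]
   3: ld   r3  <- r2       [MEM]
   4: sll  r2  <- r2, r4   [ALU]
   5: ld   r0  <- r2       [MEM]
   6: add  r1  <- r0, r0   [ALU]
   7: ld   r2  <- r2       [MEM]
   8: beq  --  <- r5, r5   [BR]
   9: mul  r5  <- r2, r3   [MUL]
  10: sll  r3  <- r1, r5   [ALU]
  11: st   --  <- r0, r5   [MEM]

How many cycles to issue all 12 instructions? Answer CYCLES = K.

CYCLES = 8

0. st sll @i0+i1  | dual
1. st @i2  | no-port MEM/MEM
2. ld sll @i3+i4  | dual
3. ld @i5  | RAW r0
4. add ld @i6+i7  | dual
5. beq @i8  | no-port BR/MUL
6. mul @i9  | RAW r5
7. sll st @i10+i11  | dual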